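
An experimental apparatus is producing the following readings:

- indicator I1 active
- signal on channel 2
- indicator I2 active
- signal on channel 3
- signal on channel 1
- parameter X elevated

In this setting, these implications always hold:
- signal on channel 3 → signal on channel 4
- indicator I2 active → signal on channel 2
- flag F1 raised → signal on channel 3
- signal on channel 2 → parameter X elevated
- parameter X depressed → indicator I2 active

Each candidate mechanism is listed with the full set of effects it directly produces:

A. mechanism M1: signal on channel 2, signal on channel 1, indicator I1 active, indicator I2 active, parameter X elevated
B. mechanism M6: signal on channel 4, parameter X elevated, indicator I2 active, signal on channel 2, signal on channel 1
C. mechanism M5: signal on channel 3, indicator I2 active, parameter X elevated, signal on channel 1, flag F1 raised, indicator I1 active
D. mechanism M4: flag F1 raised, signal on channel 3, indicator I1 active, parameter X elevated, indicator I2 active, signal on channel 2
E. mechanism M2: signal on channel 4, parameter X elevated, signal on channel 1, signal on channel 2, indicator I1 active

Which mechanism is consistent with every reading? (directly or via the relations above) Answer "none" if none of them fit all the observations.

C

Checking each candidate against the observations:
(A) mechanism M1 — indicator I1 active yes; signal on channel 2 yes; indicator I2 active yes; signal on channel 3 NO; signal on channel 1 yes; parameter X elevated yes
(B) mechanism M6 — indicator I1 active NO; signal on channel 2 yes; indicator I2 active yes; signal on channel 3 NO; signal on channel 1 yes; parameter X elevated yes
(C) mechanism M5 — indicator I1 active yes; signal on channel 2 yes (via indicator I2 active → signal on channel 2); indicator I2 active yes; signal on channel 3 yes; signal on channel 1 yes; parameter X elevated yes
(D) mechanism M4 — indicator I1 active yes; signal on channel 2 yes; indicator I2 active yes; signal on channel 3 yes; signal on channel 1 NO; parameter X elevated yes
(E) mechanism M2 — does not account for indicator I2 active, signal on channel 3
Only (C) is consistent with every observation.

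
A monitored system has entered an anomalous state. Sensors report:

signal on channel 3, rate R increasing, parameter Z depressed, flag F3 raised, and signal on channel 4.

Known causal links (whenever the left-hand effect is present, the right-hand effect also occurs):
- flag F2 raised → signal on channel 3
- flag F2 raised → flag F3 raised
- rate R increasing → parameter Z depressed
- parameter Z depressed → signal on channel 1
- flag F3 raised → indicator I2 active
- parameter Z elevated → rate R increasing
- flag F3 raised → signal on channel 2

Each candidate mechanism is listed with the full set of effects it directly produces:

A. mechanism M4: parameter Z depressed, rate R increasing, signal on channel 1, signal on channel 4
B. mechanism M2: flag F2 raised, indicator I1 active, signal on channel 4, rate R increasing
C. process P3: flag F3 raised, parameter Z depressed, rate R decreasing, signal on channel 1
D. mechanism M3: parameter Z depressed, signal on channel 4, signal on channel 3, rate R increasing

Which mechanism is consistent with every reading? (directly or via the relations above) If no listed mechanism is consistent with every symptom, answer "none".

B

Per-candidate check:
(A) mechanism M4 — signal on channel 3 ✗; rate R increasing ✓; parameter Z depressed ✓; flag F3 raised ✗; signal on channel 4 ✓
(B) mechanism M2 — accounts for every observation (signal on channel 3 through flag F2 raised → signal on channel 3)
(C) process P3 — signal on channel 3 ✗; rate R increasing ✗; parameter Z depressed ✓; flag F3 raised ✓; signal on channel 4 ✗
(D) mechanism M3 — signal on channel 3 ✓; rate R increasing ✓; parameter Z depressed ✓; flag F3 raised ✗; signal on channel 4 ✓
Only (B) is consistent with every observation.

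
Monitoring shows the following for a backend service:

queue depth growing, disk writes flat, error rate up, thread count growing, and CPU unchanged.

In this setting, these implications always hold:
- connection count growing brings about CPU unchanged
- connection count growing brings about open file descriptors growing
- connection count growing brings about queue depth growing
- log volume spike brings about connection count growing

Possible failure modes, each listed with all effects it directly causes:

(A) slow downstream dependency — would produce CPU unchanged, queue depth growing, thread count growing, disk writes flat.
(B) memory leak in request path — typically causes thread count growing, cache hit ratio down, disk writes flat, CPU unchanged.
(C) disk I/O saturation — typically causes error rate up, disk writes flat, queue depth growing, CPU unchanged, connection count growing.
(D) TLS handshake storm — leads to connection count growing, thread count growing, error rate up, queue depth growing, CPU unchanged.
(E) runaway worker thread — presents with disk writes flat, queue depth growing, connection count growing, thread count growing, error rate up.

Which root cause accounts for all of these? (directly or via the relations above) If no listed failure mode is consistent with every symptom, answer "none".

E

Checking each candidate against the observations:
(A) slow downstream dependency — does not account for error rate up
(B) memory leak in request path — does not account for queue depth growing, error rate up
(C) disk I/O saturation — queue depth growing match; disk writes flat match; error rate up match; thread count growing miss; CPU unchanged match
(D) TLS handshake storm — queue depth growing match; disk writes flat miss; error rate up match; thread count growing match; CPU unchanged match
(E) runaway worker thread — accounts for every observation (CPU unchanged by connection count growing → CPU unchanged)
(E) is the only candidate with no mismatches.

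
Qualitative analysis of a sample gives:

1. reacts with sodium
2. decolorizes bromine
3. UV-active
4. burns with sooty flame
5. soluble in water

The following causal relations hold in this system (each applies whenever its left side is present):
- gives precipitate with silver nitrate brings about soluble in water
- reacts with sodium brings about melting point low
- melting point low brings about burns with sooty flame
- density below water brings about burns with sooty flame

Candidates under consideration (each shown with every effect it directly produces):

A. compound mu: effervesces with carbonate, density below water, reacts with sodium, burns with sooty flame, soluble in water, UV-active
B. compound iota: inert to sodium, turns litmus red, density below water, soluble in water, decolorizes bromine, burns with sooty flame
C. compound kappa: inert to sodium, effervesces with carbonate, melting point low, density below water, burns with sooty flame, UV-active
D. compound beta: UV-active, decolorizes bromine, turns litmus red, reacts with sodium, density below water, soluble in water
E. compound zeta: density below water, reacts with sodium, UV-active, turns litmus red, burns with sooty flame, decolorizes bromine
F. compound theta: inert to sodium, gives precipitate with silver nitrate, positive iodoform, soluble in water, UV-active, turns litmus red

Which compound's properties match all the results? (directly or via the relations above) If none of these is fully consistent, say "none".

D

Per-candidate check:
(A) compound mu — does not account for decolorizes bromine
(B) compound iota — fails on reacts with sodium, UV-active (predicts inert to sodium, not reacts with sodium)
(C) compound kappa — reacts with sodium NO; decolorizes bromine NO; UV-active yes; burns with sooty flame yes; soluble in water NO
(D) compound beta — reacts with sodium yes; decolorizes bromine yes; UV-active yes; burns with sooty flame yes (through density below water → burns with sooty flame); soluble in water yes
(E) compound zeta — does not account for soluble in water
(F) compound theta — fails on reacts with sodium, decolorizes bromine, burns with sooty flame (predicts inert to sodium, not reacts with sodium)
(D) is the only candidate with no mismatches.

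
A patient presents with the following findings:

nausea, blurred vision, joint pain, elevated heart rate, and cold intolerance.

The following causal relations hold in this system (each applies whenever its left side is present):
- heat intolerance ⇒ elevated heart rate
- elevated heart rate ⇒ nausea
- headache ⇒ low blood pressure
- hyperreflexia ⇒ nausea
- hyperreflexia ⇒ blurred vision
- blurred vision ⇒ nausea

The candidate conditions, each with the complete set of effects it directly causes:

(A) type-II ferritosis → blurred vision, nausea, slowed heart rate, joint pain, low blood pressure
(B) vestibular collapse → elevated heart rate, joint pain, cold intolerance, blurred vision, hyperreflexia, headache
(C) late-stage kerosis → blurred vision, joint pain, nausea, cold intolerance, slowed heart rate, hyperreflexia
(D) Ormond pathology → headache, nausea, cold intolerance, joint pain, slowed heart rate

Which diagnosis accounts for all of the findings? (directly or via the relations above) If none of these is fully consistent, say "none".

B

Testing each hypothesis:
(A) type-II ferritosis — nausea match; blurred vision match; joint pain match; elevated heart rate miss; cold intolerance miss
(B) vestibular collapse — nausea match (through hyperreflexia → nausea); blurred vision match; joint pain match; elevated heart rate match; cold intolerance match
(C) late-stage kerosis — nausea match; blurred vision match; joint pain match; elevated heart rate miss; cold intolerance match
(D) Ormond pathology — fails on blurred vision, elevated heart rate (predicts slowed heart rate, not elevated heart rate)
(B) alone accounts for all the evidence.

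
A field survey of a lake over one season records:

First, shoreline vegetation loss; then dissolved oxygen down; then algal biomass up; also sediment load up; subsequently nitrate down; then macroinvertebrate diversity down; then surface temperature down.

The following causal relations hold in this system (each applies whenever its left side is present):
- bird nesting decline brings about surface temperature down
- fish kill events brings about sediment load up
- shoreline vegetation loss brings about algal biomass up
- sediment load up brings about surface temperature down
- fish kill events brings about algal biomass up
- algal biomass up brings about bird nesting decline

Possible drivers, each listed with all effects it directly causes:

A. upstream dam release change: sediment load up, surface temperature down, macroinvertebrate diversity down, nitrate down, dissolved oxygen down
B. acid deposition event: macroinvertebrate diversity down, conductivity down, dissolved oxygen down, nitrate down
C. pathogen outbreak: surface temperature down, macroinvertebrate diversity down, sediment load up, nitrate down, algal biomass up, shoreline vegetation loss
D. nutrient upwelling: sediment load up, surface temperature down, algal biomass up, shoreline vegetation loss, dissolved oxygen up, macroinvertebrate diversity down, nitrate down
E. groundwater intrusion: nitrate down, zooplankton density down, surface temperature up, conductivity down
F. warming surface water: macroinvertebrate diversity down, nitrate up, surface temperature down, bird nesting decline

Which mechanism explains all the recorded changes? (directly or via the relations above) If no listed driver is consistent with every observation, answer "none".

none

Per-candidate check:
(A) upstream dam release change — does not account for shoreline vegetation loss, algal biomass up
(B) acid deposition event — shoreline vegetation loss ✗; dissolved oxygen down ✓; algal biomass up ✗; sediment load up ✗; nitrate down ✓; macroinvertebrate diversity down ✓; surface temperature down ✗
(C) pathogen outbreak — shoreline vegetation loss ✓; dissolved oxygen down ✗; algal biomass up ✓; sediment load up ✓; nitrate down ✓; macroinvertebrate diversity down ✓; surface temperature down ✓
(D) nutrient upwelling — shoreline vegetation loss ✓; dissolved oxygen down ✗; algal biomass up ✓; sediment load up ✓; nitrate down ✓; macroinvertebrate diversity down ✓; surface temperature down ✓
(E) groundwater intrusion — shoreline vegetation loss ✗; dissolved oxygen down ✗; algal biomass up ✗; sediment load up ✗; nitrate down ✓; macroinvertebrate diversity down ✗; surface temperature down ✗
(F) warming surface water — shoreline vegetation loss ✗; dissolved oxygen down ✗; algal biomass up ✗; sediment load up ✗; nitrate down ✗; macroinvertebrate diversity down ✓; surface temperature down ✓
No candidate is consistent with all observations.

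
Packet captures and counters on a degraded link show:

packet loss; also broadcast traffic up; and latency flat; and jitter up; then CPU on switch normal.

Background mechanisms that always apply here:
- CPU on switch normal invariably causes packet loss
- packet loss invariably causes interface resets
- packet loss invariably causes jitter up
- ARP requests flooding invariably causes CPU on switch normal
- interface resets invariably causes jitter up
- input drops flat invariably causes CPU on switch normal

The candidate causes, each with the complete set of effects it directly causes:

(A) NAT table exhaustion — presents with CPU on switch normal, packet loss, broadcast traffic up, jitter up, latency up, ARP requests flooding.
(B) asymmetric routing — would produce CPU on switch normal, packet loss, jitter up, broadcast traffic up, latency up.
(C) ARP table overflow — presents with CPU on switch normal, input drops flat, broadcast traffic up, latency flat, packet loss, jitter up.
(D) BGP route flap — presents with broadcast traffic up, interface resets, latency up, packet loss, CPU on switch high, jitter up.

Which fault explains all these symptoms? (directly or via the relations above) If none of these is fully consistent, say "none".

C

Per-candidate check:
(A) NAT table exhaustion — fails on latency flat (predicts latency up, not latency flat)
(B) asymmetric routing — fails on latency flat (predicts latency up, not latency flat)
(C) ARP table overflow — accounts for every observation
(D) BGP route flap — packet loss ✓; broadcast traffic up ✓; latency flat ✗; jitter up ✓; CPU on switch normal ✗
Only (C) is consistent with every observation.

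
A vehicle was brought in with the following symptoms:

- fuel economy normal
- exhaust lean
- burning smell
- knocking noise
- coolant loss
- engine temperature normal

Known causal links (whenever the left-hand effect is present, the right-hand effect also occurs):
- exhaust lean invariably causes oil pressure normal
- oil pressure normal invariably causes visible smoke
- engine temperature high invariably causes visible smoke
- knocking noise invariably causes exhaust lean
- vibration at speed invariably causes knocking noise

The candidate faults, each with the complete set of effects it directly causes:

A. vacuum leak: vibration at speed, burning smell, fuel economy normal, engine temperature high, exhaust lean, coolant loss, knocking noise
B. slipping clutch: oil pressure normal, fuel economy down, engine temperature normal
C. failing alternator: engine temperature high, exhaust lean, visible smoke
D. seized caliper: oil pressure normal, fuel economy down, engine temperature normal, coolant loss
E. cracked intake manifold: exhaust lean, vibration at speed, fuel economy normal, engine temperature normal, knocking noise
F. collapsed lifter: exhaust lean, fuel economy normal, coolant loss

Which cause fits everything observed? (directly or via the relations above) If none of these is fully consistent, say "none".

Checking each candidate against the observations:
(A) vacuum leak — fails on engine temperature normal (predicts engine temperature high, not engine temperature normal)
(B) slipping clutch — fails on fuel economy normal, exhaust lean, burning smell, knocking noise, coolant loss (predicts fuel economy down, not fuel economy normal)
(C) failing alternator — fuel economy normal -; exhaust lean +; burning smell -; knocking noise -; coolant loss -; engine temperature normal -
(D) seized caliper — fuel economy normal -; exhaust lean -; burning smell -; knocking noise -; coolant loss +; engine temperature normal +
(E) cracked intake manifold — fuel economy normal +; exhaust lean +; burning smell -; knocking noise +; coolant loss -; engine temperature normal +
(F) collapsed lifter — does not account for burning smell, knocking noise, engine temperature normal
Every candidate fails on at least one observation.

none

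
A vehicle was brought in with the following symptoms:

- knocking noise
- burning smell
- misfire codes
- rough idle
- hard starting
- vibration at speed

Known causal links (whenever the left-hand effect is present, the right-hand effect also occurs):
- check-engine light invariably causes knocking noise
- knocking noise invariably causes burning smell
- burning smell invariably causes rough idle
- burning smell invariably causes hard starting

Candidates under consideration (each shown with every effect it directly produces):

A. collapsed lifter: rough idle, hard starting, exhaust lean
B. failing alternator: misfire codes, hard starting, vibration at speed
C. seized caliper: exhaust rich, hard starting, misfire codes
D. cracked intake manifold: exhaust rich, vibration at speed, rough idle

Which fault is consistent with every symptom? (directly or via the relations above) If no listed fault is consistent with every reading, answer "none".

none

Checking each candidate against the observations:
(A) collapsed lifter — does not account for knocking noise, burning smell, misfire codes, vibration at speed
(B) failing alternator — knocking noise miss; burning smell miss; misfire codes match; rough idle miss; hard starting match; vibration at speed match
(C) seized caliper — knocking noise miss; burning smell miss; misfire codes match; rough idle miss; hard starting match; vibration at speed miss
(D) cracked intake manifold — knocking noise miss; burning smell miss; misfire codes miss; rough idle match; hard starting miss; vibration at speed match
Every candidate fails on at least one observation.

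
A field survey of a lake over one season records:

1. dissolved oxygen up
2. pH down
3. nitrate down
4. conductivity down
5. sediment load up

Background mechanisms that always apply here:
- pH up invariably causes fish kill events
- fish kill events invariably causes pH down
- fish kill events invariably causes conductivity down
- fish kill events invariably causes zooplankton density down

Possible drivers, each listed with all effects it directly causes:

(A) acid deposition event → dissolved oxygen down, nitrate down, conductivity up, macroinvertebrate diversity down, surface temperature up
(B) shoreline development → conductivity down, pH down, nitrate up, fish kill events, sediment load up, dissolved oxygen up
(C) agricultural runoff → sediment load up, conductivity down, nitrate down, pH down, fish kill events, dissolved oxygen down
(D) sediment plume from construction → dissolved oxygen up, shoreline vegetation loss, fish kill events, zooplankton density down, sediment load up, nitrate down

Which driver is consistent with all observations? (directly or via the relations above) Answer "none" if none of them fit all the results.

D

For each candidate, compare predicted effects to what was observed:
(A) acid deposition event — fails on dissolved oxygen up, pH down, conductivity down, sediment load up (predicts dissolved oxygen down, not dissolved oxygen up; predicts conductivity up, not conductivity down)
(B) shoreline development — dissolved oxygen up ✓; pH down ✓; nitrate down ✗; conductivity down ✓; sediment load up ✓
(C) agricultural runoff — dissolved oxygen up ✗; pH down ✓; nitrate down ✓; conductivity down ✓; sediment load up ✓
(D) sediment plume from construction — dissolved oxygen up ✓; pH down ✓ (by fish kill events → pH down); nitrate down ✓; conductivity down ✓ (by fish kill events → conductivity down); sediment load up ✓
(D) is the only candidate with no mismatches.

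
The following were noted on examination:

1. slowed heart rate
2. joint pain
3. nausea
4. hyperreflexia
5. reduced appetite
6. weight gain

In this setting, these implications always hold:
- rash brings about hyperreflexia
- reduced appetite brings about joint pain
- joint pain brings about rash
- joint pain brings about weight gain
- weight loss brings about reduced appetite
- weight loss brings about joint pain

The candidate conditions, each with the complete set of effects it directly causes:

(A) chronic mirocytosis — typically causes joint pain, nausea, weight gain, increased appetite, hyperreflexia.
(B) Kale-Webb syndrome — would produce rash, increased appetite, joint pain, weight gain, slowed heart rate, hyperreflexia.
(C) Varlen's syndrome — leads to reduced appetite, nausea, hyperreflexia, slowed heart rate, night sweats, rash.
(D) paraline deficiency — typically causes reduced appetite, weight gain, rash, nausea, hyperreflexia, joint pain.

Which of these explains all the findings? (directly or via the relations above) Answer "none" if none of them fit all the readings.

C

Checking each candidate against the observations:
(A) chronic mirocytosis — slowed heart rate ✗; joint pain ✓; nausea ✓; hyperreflexia ✓; reduced appetite ✗; weight gain ✓
(B) Kale-Webb syndrome — slowed heart rate ✓; joint pain ✓; nausea ✗; hyperreflexia ✓; reduced appetite ✗; weight gain ✓
(C) Varlen's syndrome — accounts for every observation (joint pain via reduced appetite → joint pain)
(D) paraline deficiency — does not account for slowed heart rate
(C) is the only candidate with no mismatches.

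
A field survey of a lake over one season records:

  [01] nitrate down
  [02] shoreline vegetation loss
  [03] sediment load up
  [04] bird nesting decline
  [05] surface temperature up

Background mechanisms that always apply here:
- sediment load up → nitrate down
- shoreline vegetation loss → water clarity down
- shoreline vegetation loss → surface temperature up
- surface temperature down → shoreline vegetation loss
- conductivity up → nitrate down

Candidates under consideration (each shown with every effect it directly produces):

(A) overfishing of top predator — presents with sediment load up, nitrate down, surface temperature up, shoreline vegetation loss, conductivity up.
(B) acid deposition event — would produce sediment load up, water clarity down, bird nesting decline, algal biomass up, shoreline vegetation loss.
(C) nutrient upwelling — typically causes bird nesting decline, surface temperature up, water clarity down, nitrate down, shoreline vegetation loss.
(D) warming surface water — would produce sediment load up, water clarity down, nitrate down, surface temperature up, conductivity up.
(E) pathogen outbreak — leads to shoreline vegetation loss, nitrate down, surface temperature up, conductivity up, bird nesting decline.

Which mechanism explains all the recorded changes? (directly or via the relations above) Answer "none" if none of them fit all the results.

B

Checking each candidate against the observations:
(A) overfishing of top predator — nitrate down +; shoreline vegetation loss +; sediment load up +; bird nesting decline -; surface temperature up +
(B) acid deposition event — nitrate down + (by sediment load up → nitrate down); shoreline vegetation loss +; sediment load up +; bird nesting decline +; surface temperature up + (by shoreline vegetation loss → surface temperature up)
(C) nutrient upwelling — nitrate down +; shoreline vegetation loss +; sediment load up -; bird nesting decline +; surface temperature up +
(D) warming surface water — nitrate down +; shoreline vegetation loss -; sediment load up +; bird nesting decline -; surface temperature up +
(E) pathogen outbreak — does not account for sediment load up
Only (B) is consistent with every observation.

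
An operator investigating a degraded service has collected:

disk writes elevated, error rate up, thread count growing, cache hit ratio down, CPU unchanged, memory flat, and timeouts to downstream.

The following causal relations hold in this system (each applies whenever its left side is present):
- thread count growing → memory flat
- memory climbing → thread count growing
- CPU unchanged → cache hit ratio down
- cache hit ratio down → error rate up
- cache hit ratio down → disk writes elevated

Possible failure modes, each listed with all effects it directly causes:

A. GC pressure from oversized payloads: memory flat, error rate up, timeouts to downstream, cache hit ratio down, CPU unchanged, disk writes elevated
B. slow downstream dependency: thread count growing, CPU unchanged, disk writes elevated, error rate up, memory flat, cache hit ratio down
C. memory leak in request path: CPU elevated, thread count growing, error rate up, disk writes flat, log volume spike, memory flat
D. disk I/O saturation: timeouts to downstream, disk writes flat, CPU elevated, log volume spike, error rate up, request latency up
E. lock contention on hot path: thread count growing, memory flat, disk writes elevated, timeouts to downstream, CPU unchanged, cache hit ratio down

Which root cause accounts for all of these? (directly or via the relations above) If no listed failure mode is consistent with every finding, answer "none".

E

Testing each hypothesis:
(A) GC pressure from oversized payloads — disk writes elevated +; error rate up +; thread count growing -; cache hit ratio down +; CPU unchanged +; memory flat +; timeouts to downstream +
(B) slow downstream dependency — disk writes elevated +; error rate up +; thread count growing +; cache hit ratio down +; CPU unchanged +; memory flat +; timeouts to downstream -
(C) memory leak in request path — fails on disk writes elevated, cache hit ratio down, CPU unchanged, timeouts to downstream (predicts disk writes flat, not disk writes elevated; predicts CPU elevated, not CPU unchanged)
(D) disk I/O saturation — disk writes elevated -; error rate up +; thread count growing -; cache hit ratio down -; CPU unchanged -; memory flat -; timeouts to downstream +
(E) lock contention on hot path — disk writes elevated +; error rate up + (via cache hit ratio down → error rate up); thread count growing +; cache hit ratio down +; CPU unchanged +; memory flat +; timeouts to downstream +
(E) alone accounts for all the evidence.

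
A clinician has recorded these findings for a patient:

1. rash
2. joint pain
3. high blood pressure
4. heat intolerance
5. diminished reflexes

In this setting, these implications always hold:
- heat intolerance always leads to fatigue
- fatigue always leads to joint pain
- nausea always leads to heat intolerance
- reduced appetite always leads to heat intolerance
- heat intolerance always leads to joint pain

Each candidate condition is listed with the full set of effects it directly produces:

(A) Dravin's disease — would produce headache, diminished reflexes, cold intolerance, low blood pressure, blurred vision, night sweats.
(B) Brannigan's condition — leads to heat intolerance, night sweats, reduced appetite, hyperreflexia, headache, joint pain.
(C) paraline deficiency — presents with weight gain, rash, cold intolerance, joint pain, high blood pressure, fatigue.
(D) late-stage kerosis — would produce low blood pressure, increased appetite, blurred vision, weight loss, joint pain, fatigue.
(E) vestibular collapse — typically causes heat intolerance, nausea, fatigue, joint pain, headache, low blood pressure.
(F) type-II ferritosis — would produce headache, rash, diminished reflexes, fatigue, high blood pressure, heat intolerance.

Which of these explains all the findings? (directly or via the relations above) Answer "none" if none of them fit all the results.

Per-candidate check:
(A) Dravin's disease — rash -; joint pain -; high blood pressure -; heat intolerance -; diminished reflexes +
(B) Brannigan's condition — rash -; joint pain +; high blood pressure -; heat intolerance +; diminished reflexes -
(C) paraline deficiency — rash +; joint pain +; high blood pressure +; heat intolerance -; diminished reflexes -
(D) late-stage kerosis — rash -; joint pain +; high blood pressure -; heat intolerance -; diminished reflexes -
(E) vestibular collapse — fails on rash, high blood pressure, diminished reflexes (predicts low blood pressure, not high blood pressure)
(F) type-II ferritosis — accounts for every observation (joint pain through heat intolerance → joint pain)
Only (F) is consistent with every observation.

F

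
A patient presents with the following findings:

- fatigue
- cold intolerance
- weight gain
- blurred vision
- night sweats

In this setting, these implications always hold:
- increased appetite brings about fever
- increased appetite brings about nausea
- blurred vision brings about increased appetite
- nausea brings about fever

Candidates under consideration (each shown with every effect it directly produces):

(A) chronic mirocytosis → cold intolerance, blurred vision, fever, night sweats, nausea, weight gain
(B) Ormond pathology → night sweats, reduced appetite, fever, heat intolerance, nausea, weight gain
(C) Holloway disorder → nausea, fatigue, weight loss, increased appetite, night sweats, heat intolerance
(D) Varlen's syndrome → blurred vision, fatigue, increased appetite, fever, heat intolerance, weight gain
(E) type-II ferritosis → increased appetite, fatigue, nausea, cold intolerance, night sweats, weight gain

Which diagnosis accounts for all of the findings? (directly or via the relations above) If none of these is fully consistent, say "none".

none

For each candidate, compare predicted effects to what was observed:
(A) chronic mirocytosis — fatigue -; cold intolerance +; weight gain +; blurred vision +; night sweats +
(B) Ormond pathology — fatigue -; cold intolerance -; weight gain +; blurred vision -; night sweats +
(C) Holloway disorder — fails on cold intolerance, weight gain, blurred vision (predicts heat intolerance, not cold intolerance; predicts weight loss, not weight gain)
(D) Varlen's syndrome — fatigue +; cold intolerance -; weight gain +; blurred vision +; night sweats -
(E) type-II ferritosis — fatigue +; cold intolerance +; weight gain +; blurred vision -; night sweats +
None of the listed candidates fits everything.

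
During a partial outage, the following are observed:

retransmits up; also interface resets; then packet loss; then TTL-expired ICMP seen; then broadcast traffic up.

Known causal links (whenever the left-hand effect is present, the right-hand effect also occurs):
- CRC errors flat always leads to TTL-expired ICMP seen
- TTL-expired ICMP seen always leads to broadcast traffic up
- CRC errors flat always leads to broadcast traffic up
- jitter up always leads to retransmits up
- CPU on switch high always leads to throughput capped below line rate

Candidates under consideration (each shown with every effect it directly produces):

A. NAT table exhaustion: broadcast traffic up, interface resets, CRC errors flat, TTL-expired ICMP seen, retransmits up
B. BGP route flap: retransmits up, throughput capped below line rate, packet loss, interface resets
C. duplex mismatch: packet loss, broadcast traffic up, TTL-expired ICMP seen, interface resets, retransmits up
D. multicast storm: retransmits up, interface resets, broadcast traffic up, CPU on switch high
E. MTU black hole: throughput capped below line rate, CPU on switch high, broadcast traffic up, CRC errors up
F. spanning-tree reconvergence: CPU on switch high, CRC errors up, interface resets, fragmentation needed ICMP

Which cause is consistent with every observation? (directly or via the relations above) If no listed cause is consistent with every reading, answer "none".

Testing each hypothesis:
(A) NAT table exhaustion — retransmits up yes; interface resets yes; packet loss NO; TTL-expired ICMP seen yes; broadcast traffic up yes
(B) BGP route flap — retransmits up yes; interface resets yes; packet loss yes; TTL-expired ICMP seen NO; broadcast traffic up NO
(C) duplex mismatch — accounts for every observation
(D) multicast storm — does not account for packet loss, TTL-expired ICMP seen
(E) MTU black hole — retransmits up NO; interface resets NO; packet loss NO; TTL-expired ICMP seen NO; broadcast traffic up yes
(F) spanning-tree reconvergence — does not account for retransmits up, packet loss, TTL-expired ICMP seen, broadcast traffic up
Only (C) is consistent with every observation.

C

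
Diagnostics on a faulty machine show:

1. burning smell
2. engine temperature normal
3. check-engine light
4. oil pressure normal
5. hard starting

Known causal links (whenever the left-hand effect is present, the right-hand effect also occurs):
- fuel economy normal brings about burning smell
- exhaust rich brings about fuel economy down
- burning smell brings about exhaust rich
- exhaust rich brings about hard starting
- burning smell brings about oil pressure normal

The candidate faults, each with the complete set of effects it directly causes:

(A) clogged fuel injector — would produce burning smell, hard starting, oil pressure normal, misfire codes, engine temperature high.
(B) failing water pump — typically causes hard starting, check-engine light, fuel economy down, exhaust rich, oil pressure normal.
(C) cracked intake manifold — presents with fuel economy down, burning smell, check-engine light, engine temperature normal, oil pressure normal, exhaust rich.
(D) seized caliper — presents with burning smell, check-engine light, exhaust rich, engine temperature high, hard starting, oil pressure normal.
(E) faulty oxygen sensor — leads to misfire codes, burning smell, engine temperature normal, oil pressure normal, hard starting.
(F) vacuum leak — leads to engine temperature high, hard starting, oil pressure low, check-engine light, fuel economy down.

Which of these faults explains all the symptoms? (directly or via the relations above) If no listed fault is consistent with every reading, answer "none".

C

Checking each candidate against the observations:
(A) clogged fuel injector — burning smell yes; engine temperature normal NO; check-engine light NO; oil pressure normal yes; hard starting yes
(B) failing water pump — burning smell NO; engine temperature normal NO; check-engine light yes; oil pressure normal yes; hard starting yes
(C) cracked intake manifold — burning smell yes; engine temperature normal yes; check-engine light yes; oil pressure normal yes; hard starting yes (through exhaust rich → hard starting)
(D) seized caliper — burning smell yes; engine temperature normal NO; check-engine light yes; oil pressure normal yes; hard starting yes
(E) faulty oxygen sensor — does not account for check-engine light
(F) vacuum leak — burning smell NO; engine temperature normal NO; check-engine light yes; oil pressure normal NO; hard starting yes
(C) alone accounts for all the evidence.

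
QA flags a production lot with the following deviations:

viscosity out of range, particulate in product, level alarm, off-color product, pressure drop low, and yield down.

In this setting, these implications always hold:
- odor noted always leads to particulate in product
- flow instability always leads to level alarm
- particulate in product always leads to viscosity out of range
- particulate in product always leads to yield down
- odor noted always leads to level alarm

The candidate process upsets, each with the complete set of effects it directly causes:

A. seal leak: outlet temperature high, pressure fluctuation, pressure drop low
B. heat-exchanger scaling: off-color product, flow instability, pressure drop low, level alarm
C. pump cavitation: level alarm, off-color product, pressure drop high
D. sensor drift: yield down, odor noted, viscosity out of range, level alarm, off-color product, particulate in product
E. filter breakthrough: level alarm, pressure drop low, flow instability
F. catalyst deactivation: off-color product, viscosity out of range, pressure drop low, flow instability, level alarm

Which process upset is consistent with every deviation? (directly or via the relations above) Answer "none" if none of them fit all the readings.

none

Checking each candidate against the observations:
(A) seal leak — does not account for viscosity out of range, particulate in product, level alarm, off-color product, yield down
(B) heat-exchanger scaling — does not account for viscosity out of range, particulate in product, yield down
(C) pump cavitation — fails on viscosity out of range, particulate in product, pressure drop low, yield down (predicts pressure drop high, not pressure drop low)
(D) sensor drift — does not account for pressure drop low
(E) filter breakthrough — does not account for viscosity out of range, particulate in product, off-color product, yield down
(F) catalyst deactivation — does not account for particulate in product, yield down
No candidate is consistent with all observations.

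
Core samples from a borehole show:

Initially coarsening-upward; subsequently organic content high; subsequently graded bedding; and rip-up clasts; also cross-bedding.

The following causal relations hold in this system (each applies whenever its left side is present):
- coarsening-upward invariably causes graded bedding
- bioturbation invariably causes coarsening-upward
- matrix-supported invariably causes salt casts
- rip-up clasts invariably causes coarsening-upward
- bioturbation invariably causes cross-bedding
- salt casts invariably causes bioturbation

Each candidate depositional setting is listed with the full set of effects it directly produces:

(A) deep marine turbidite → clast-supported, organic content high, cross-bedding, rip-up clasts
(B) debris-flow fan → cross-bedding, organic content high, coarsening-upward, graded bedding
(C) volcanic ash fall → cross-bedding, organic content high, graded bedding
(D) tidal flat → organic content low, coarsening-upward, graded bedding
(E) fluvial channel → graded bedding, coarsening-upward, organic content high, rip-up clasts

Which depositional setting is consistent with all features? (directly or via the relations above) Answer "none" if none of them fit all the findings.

A

For each candidate, compare predicted effects to what was observed:
(A) deep marine turbidite — accounts for every observation (coarsening-upward by rip-up clasts → coarsening-upward)
(B) debris-flow fan — coarsening-upward +; organic content high +; graded bedding +; rip-up clasts -; cross-bedding +
(C) volcanic ash fall — coarsening-upward -; organic content high +; graded bedding +; rip-up clasts -; cross-bedding +
(D) tidal flat — fails on organic content high, rip-up clasts, cross-bedding (predicts organic content low, not organic content high)
(E) fluvial channel — does not account for cross-bedding
(A) is the only candidate with no mismatches.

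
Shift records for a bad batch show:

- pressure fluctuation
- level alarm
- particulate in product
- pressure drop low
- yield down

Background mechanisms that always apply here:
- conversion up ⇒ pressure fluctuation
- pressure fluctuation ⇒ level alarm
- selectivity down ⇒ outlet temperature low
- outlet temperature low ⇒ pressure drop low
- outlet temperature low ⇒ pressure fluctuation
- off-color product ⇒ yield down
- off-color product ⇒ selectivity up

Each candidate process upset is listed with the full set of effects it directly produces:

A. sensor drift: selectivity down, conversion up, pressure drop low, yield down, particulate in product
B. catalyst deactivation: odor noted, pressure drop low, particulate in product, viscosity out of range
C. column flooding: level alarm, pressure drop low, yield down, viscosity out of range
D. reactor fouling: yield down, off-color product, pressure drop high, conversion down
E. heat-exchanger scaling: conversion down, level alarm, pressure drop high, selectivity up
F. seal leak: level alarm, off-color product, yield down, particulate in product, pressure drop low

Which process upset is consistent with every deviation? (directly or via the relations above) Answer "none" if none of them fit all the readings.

A

For each candidate, compare predicted effects to what was observed:
(A) sensor drift — accounts for every observation (pressure fluctuation via conversion up → pressure fluctuation)
(B) catalyst deactivation — does not account for pressure fluctuation, level alarm, yield down
(C) column flooding — pressure fluctuation ✗; level alarm ✓; particulate in product ✗; pressure drop low ✓; yield down ✓
(D) reactor fouling — pressure fluctuation ✗; level alarm ✗; particulate in product ✗; pressure drop low ✗; yield down ✓
(E) heat-exchanger scaling — pressure fluctuation ✗; level alarm ✓; particulate in product ✗; pressure drop low ✗; yield down ✗
(F) seal leak — does not account for pressure fluctuation
(A) alone accounts for all the evidence.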